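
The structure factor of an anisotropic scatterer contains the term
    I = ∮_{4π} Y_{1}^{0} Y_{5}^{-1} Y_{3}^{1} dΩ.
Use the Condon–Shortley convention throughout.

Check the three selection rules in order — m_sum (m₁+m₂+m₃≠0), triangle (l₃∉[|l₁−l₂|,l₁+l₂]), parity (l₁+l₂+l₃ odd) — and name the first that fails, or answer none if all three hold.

triangle

Σmᵢ = 0  ✓
l₃∈[|l₁−l₂|,l₁+l₂]=[4,6] required, l₃=3 fails  ✗
Σlᵢ = 9 ⇒ odd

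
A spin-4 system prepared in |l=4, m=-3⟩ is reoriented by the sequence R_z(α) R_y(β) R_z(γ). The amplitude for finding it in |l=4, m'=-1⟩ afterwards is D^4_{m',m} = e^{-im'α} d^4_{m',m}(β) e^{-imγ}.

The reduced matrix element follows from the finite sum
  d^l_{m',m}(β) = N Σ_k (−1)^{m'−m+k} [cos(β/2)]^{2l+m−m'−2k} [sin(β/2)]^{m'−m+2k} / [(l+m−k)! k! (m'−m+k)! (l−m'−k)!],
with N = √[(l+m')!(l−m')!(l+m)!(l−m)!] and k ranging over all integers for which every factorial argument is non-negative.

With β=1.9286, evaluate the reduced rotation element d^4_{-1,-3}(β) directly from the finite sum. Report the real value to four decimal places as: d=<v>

d^4_{-1,-3}(β=1.9286) via the finite sum:
With c≡cos(β/2)=0.569992 and s≡sin(β/2)=0.821650, N=[6·120·1·5040]^{1/2}=1904.940944
Admissible k: 0..1 (factorial args all ≥0)
  k=0: (−1)^2·1904.9409/(240)·0.5700^6·0.8217^2 = +0.183763
  k=1: (−1)^3·1904.9409/(144)·0.5700^4·0.8217^4 = -0.636418
d^4_{-1,-3}(1.9286) = +0.183763 -0.636418 = -0.452655

d=-0.4527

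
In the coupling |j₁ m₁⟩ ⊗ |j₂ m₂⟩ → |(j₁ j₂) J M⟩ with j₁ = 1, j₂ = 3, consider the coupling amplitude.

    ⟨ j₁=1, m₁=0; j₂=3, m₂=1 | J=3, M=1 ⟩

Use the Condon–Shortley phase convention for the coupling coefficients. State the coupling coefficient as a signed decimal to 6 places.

-0.288675

j₁+j₂−J=1  J+j₁−j₂=1  J−j₁+j₂=5  j₁+j₂+J+1=8
(j₁±m₁, j₂±m₂, J±M) = (1,1,4,2,4,2)
P² = 48
sum k=0..1:
  [0] +1/24 = 1/24
  [1] −1/12 = -1/12
S = -1/24
C² = P²·S² = 1/12 ; C = -0.288675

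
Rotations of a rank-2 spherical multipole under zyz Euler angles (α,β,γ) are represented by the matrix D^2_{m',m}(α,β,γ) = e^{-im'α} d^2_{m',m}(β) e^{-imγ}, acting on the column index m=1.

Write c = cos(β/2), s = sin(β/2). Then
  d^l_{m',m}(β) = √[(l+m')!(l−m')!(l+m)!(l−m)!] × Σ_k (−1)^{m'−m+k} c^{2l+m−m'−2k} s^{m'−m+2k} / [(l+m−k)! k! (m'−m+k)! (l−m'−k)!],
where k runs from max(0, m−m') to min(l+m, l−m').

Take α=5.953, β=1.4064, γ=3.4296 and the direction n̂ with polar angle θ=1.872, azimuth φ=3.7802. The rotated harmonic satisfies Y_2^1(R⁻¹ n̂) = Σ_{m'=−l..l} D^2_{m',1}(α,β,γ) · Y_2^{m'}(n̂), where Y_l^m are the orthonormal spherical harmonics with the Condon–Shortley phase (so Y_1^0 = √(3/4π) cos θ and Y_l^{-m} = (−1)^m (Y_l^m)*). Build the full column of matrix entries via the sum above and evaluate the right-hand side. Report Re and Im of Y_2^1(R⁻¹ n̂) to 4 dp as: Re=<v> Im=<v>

Need the full column D^2_{m',1} for m'=−2..2 at α=5.9530, β=1.4064, γ=3.4296.
cos(β/2)=0.762777, sin(β/2)=0.646662
d^2_{-2,1}: single k=3 term ⇒ +0.412534;  D = -0.240508+0.335171i
d^2_{-1,1}: k∈[2..3] ⇒ +0.729912 -0.174867 = +0.555045;  D = -0.452321+0.321684i
d^2_{0,1}: k∈[1..2] ⇒ +0.702984 -0.505248 = +0.197735;  D = -0.189591+0.056165i
d^2_{1,1}: k∈[0..1] ⇒ +0.338524 -0.729912 = -0.391388;  D = +0.391040+0.016503i
d^2_{2,1}: single k=0 term ⇒ -0.573984;  D = +0.534649+0.208826i
Y_2^{m'}(θ=1.872,φ=3.7802) and Σ D·Y over m':
  (-0.2405+0.3352i)·(+0.1019-0.3372i)  (-0.4523+0.3217i)·(+0.1757-0.1305i)  (-0.1896+0.0562i)·(-0.2321+0.0000i)  (+0.3910+0.0165i)·(-0.1757-0.1305i)  (+0.5346+0.2088i)·(+0.1019+0.3372i)
Y_2^1(R⁻¹ n̂) = +0.012507+0.365433i

Re=0.0125 Im=0.3654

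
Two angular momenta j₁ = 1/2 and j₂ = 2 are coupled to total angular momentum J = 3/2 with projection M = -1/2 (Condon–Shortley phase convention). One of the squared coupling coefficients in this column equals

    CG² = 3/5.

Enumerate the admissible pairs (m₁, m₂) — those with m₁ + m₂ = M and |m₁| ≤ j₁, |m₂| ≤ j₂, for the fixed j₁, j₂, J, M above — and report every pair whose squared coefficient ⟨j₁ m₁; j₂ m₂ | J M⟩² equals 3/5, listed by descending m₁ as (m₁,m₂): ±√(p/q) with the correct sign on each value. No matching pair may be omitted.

(1/2,-1): +√(3/5)

Admissible pairs with m₁+m₂ = M = -1/2: (-1/2,0), (1/2,-1)
  (m₁,m₂)=(1/2,-1): CG² = 3/5, CG = +√(3/5)   ← matches the target
  (m₁,m₂)=(-1/2,0): CG² = 2/5, CG = −√(2/5)
Pairs with CG² = 3/5: (1/2,-1): +√(3/5)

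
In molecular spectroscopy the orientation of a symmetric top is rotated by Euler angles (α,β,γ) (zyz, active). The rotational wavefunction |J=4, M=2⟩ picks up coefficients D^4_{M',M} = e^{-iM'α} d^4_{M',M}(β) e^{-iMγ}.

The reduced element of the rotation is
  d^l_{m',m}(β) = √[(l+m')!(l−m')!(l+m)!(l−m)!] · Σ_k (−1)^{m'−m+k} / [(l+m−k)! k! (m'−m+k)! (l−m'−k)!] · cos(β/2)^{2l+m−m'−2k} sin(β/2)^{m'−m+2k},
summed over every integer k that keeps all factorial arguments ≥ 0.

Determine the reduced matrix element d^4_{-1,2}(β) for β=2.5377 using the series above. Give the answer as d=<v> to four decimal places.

d^4_{-1,2}(β=2.5377) via the finite sum:
With c≡cos(β/2)=0.297379 and s≡sin(β/2)=0.954760, N=[6·120·720·2]^{1/2}=1018.233765
k∈{3,4,5} keeps every argument non-negative
  k=3: (−1)^0·1018.2338/(72)·0.2974^5·0.9548^3 = +0.028625
  k=4: (−1)^1·1018.2338/(48)·0.2974^3·0.9548^5 = -0.442596
  k=5: (−1)^2·1018.2338/(240)·0.2974^1·0.9548^7 = +0.912440
d^4_{-1,2}(2.5377) = +0.028625 -0.442596 +0.912440 = +0.498470

d=0.4985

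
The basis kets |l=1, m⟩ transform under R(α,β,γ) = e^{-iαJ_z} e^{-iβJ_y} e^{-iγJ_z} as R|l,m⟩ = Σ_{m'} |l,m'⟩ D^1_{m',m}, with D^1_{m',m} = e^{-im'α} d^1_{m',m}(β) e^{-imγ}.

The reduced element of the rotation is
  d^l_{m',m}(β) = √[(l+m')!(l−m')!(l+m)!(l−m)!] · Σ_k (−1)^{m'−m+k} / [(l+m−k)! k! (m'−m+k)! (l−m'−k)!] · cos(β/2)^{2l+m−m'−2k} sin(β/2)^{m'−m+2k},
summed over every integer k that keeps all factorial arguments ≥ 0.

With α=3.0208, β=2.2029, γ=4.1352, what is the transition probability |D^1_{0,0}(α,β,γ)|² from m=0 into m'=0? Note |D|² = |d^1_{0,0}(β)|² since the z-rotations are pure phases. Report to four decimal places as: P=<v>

P=0.3491

D^1_{0,0}(3.0208,2.2029,4.1352) = e^{-i·0·3.0208}·d^1_{0,0}(2.2029)·e^{-i·0·4.1352}. Compute d first:
c=cos(2.202900/2)=0.452303, s=sin(2.202900/2)=0.891864; N=√[1·1·1·1]=1.000000
k: max(0,(0)−(0))=0 … min(1+(0),1−(0))=1
  k=0: (−1)^0·1.0000/(1)·0.4523^2·0.8919^0 = +0.204578
  k=1: (−1)^1·1.0000/(1)·0.4523^0·0.8919^2 = -0.795422
d^1_{0,0}(2.2029) = +0.204578 -0.795422 = -0.590843
|D^1_{0,0}|² = |d^1_{0,0}(β)|² = (-0.590843)² = 0.349096 (the z-rotation phases have unit modulus)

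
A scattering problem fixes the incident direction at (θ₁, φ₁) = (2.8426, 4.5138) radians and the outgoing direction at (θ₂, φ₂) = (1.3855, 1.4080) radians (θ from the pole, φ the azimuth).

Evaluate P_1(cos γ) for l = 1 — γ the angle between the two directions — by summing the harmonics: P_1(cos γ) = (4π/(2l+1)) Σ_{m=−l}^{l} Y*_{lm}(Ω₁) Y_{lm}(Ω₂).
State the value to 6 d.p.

-0.465394

Summing Y*_{l m}(θ₁,φ₁)·Y_{l m}(θ₂,φ₂) over m ∈ [−1, 1]; prefactor 4π/(2·1+1) = 4.188790:
  term(m=-1) = -0.034536+0.001237i   from Y*(Ω₁)=-0.020077-0.099768i, Y(Ω₂)=+0.055038-0.335090i
  term(m=+0) = -0.042032-0.000000i   from Y*(Ω₁)=-0.466925-0.000000i, Y(Ω₂)=+0.090019+0.000000i
  term(m=+1) = -0.034536-0.001237i   from Y*(Ω₁)=+0.020077-0.099768i, Y(Ω₂)=-0.055038-0.335090i
Accumulated sum -0.111105+0.000000i; after 4π/(2l+1) scaling, -0.465394+0.000000i ⇒ P_1 = -0.465394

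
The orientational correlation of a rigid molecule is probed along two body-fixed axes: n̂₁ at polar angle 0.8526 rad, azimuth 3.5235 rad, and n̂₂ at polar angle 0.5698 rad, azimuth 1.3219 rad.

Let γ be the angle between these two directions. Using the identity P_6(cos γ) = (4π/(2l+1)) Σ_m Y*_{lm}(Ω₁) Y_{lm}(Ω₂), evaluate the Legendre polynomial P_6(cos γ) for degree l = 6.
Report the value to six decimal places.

0.157929

Addition theorem: P_6(cos γ) = (4π/13) Σ_m Y*_{lm}(Ω₁) Y_{lm}(Ω₂), m = −6…6:
  term(m=-6) = +0.000839+0.000629i   from Y*(Ω₁)=-0.058107+0.066165i, Y(Ω₂)=-0.000921-0.011871i
  term(m=-5) = +0.000213-0.017160i   from Y*(Ω₁)=+0.088582-0.251424i, Y(Ω₂)=+0.060981-0.020637i
  term(m=-4) = -0.072251+0.051404i   from Y*(Ω₁)=+0.018626+0.431219i, Y(Ω₂)=+0.111761+0.172379i
  term(m=-3) = +0.126482+0.042142i   from Y*(Ω₁)=-0.133051-0.293924i, Y(Ω₂)=-0.280660+0.303275i
  term(m=-2) = +0.015598+0.048831i   from Y*(Ω₁)=-0.080936-0.077516i, Y(Ω₂)=-0.401903-0.218410i
  term(m=-1) = +0.012921-0.017692i   from Y*(Ω₁)=+0.341505+0.137157i, Y(Ω₂)=+0.014664-0.057696i
  term(m=+0) = -0.004226+0.000000i   from Y*(Ω₁)=+0.010118-0.000000i, Y(Ω₂)=-0.417717+0.000000i
  term(m=+1) = +0.012921+0.017692i   from Y*(Ω₁)=-0.341505+0.137157i, Y(Ω₂)=-0.014664-0.057696i
  term(m=+2) = +0.015598-0.048831i   from Y*(Ω₁)=-0.080936+0.077516i, Y(Ω₂)=-0.401903+0.218410i
  term(m=+3) = +0.126482-0.042142i   from Y*(Ω₁)=+0.133051-0.293924i, Y(Ω₂)=+0.280660+0.303275i
  term(m=+4) = -0.072251-0.051404i   from Y*(Ω₁)=+0.018626-0.431219i, Y(Ω₂)=+0.111761-0.172379i
  term(m=+5) = +0.000213+0.017160i   from Y*(Ω₁)=-0.088582-0.251424i, Y(Ω₂)=-0.060981-0.020637i
  term(m=+6) = +0.000839-0.000629i   from Y*(Ω₁)=-0.058107-0.066165i, Y(Ω₂)=-0.000921+0.011871i
Accumulated sum +0.163379-0.000000i; after 4π/(2l+1) scaling, +0.157929-0.000000i ⇒ P_6 = 0.157929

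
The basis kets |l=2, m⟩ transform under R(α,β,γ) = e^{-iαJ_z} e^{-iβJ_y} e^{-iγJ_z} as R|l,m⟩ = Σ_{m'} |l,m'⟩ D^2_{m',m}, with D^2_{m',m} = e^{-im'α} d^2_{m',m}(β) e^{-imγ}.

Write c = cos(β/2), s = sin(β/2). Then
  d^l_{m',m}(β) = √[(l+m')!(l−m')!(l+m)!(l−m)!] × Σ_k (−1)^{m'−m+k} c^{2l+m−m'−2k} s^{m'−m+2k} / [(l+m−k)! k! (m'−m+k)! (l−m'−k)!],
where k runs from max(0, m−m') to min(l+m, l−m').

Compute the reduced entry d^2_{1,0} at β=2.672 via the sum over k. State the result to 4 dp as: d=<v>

d=0.4942

d^2_{1,0}(β=2.6720) via the finite sum:
c=cos(2.672000/2)=0.232645, s=sin(2.672000/2)=0.972562; N=√[6·1·2·2]=4.898979
k∈{0,1} keeps every argument non-negative
  k=0: (−1)^1·4.8990/(2)·0.2326^3·0.9726^1 = -0.029997
  k=1: (−1)^2·4.8990/(2)·0.2326^1·0.9726^3 = +0.524229
d^2_{1,0}(2.6720) = -0.029997 +0.524229 = +0.494232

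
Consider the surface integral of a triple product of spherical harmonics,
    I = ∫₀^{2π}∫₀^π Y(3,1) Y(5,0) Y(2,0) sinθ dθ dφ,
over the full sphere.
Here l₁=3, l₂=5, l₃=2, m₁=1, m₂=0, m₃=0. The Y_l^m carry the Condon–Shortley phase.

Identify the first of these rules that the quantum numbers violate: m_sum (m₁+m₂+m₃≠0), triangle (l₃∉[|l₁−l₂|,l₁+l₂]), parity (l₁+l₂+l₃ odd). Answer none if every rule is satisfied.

azimuthal sum: 1 + 0 + 0 = 1  ✗
2 ≤ 2 ≤ 8 (triangle on l)
L = 3 + 5 + 2 = 10 (even)

m_sum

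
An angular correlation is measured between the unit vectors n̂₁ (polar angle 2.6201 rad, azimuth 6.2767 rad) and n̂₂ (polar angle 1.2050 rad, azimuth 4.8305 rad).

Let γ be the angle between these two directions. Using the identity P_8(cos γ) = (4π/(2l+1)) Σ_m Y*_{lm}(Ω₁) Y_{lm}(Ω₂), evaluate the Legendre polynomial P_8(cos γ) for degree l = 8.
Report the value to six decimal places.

-0.157239

Summing Y*_{l m}(θ₁,φ₁)·Y_{l m}(θ₂,φ₂) over m ∈ [−8, 8]; prefactor 4π/(2·8+1) = 0.739198:
  term(m=-8) = (0.000317, -0.000489)   from Y*(Ω₁)=(0.001953, -0.000101), Y(Ω₂)=(0.174630, -0.241581)
  term(m=-7) = (0.004761, 0.003999)   from Y*(Ω₁)=(-0.013599, 0.000618), Y(Ω₂)=(-0.336028, -0.309310)
  term(m=-6) = (-0.009950, 0.009225)   from Y*(Ω₁)=(0.059090, -0.002300), Y(Ω₂)=(-0.174208, 0.149333)
  term(m=-5) = (0.023326, 0.032469)   from Y*(Ω₁)=(-0.178978, 0.005806), Y(Ω₂)=(-0.124314, -0.185443)
  term(m=-4) = (-0.108146, 0.058854)   from Y*(Ω₁)=(0.378945, -0.009833), Y(Ω₂)=(-0.289222, 0.147805)
  term(m=-3) = (0.014913, 0.038022)   from Y*(Ω₁)=(-0.514611, 0.010013), Y(Ω₂)=(-0.027531, -0.074420)
  term(m=-2) = (-0.096627, 0.024590)   from Y*(Ω₁)=(0.300175, -0.003894), Y(Ω₂)=(-0.322909, 0.077729)
  term(m=-1) = (-0.000504, -0.004025)   from Y*(Ω₁)=(0.249978, -0.001621), Y(Ω₂)=(-0.001912, -0.016114)
  term(m=+0) = (0.131106, 0.000000)   from Y*(Ω₁)=(-0.398555, -0.000000), Y(Ω₂)=(-0.328952, 0.000000)
  term(m=+1) = (-0.000504, 0.004025)   from Y*(Ω₁)=(-0.249978, -0.001621), Y(Ω₂)=(0.001912, -0.016114)
  term(m=+2) = (-0.096627, -0.024590)   from Y*(Ω₁)=(0.300175, 0.003894), Y(Ω₂)=(-0.322909, -0.077729)
  term(m=+3) = (0.014913, -0.038022)   from Y*(Ω₁)=(0.514611, 0.010013), Y(Ω₂)=(0.027531, -0.074420)
  term(m=+4) = (-0.108146, -0.058854)   from Y*(Ω₁)=(0.378945, 0.009833), Y(Ω₂)=(-0.289222, -0.147805)
  term(m=+5) = (0.023326, -0.032469)   from Y*(Ω₁)=(0.178978, 0.005806), Y(Ω₂)=(0.124314, -0.185443)
  term(m=+6) = (-0.009950, -0.009225)   from Y*(Ω₁)=(0.059090, 0.002300), Y(Ω₂)=(-0.174208, -0.149333)
  term(m=+7) = (0.004761, -0.003999)   from Y*(Ω₁)=(0.013599, 0.000618), Y(Ω₂)=(0.336028, -0.309310)
  term(m=+8) = (0.000317, 0.000489)   from Y*(Ω₁)=(0.001953, 0.000101), Y(Ω₂)=(0.174630, 0.241581)
Σ over m = (-0.212715, 0.000000); ×(4π/17) → (-0.157239, 0.000000). Real part: -0.157239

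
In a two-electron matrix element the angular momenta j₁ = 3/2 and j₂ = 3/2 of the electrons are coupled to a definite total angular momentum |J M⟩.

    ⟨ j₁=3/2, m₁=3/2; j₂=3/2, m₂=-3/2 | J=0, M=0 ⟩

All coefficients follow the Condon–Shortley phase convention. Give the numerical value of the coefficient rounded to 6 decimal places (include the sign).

+√(1/4) ≈ +0.500000

√[1·3!0!0!/4! · 3!0!0!3!0!0!] = √(9)
  +(−1)^0/∏(0,3,0,0,0,0)! = 1/6  (running 1/6)
⟨..|..⟩ = √(9)·(1/6) = +0.500000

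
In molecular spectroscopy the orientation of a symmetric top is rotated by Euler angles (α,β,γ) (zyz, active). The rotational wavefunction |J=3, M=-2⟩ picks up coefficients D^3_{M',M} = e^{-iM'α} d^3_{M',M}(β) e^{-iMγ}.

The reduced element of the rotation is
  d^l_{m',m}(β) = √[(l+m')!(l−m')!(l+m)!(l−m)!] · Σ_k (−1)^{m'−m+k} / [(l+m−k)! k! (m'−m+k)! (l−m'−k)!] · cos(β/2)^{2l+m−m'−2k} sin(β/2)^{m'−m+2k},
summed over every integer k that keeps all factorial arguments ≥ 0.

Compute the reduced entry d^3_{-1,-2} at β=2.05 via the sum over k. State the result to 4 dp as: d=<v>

d^3_{-1,-2}(β=2.0500) via the finite sum:
Half-angle: c=0.519099, s=0.854714. N=√(2·24·1·120)=75.894664
k∈{0,1} keeps every argument non-negative
  k=0: (−1)^1·75.8947/(24)·0.5191^5·0.8547^1 = -0.101876
  k=1: (−1)^2·75.8947/(12)·0.5191^3·0.8547^3 = +0.552386
d^3_{-1,-2}(2.0500) = -0.101876 +0.552386 = +0.450511

d=0.4505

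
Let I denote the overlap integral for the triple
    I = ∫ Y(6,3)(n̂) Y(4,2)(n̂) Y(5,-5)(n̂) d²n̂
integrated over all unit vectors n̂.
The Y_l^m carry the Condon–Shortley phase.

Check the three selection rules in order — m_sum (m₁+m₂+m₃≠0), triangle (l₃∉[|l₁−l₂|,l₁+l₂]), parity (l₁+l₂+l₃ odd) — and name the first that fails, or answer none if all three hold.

Σmᵢ = 0  ✓
l₃∈[|l₁−l₂|,l₁+l₂]=[2,10], have l₃=5  ✓
Σlᵢ = 15 ⇒ odd  ✗

parity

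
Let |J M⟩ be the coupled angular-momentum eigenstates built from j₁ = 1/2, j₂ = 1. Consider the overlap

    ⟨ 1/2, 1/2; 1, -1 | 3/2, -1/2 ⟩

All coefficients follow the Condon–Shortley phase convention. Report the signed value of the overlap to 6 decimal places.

+√(1/3) = +0.577350

triangle: 0!×1!×2!/4! = 2/24
(j±m)!: 1!×0!×0!×2!×1!×2! = 4
prefactor² = (2J+1)×Δ×N² = 4/3
  k=0: +1/(0!×0!×0!×0!×1!×2!) = 1/2
Σ = 1/2  ⇒  CG² = 4/3×(1/2)² = 1/3
CG = +√(1/3) = +0.577350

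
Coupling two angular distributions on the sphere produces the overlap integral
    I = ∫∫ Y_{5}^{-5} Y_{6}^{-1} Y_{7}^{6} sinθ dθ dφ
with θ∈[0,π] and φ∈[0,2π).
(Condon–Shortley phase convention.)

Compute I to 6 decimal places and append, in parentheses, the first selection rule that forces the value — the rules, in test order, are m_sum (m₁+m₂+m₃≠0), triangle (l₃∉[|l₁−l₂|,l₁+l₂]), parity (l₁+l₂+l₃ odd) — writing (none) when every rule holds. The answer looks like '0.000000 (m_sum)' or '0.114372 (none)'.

0.126562 (none)

Checks pass: Σm=0; 18 even; l₃=7∈[1,11].
(2·5+1)(2·6+1)(2·7+1) = 2145
Δ: 4! 6! 8! / 19! → 1/174594420
sum: t=0:+1/4147200 t=1:−1/207360 t=2:+1/82944 t=3:−1/207360 t=4:+1/4147200 = 1/345600
3j²(5 6 7; 0 0 0) = Δ·Π!·Σ² = 420/46189  (sign -1)
sum: t=4:+1/87091200 = 1/87091200
3j²(5 6 7; -5 -1 6) = Δ·Π!·Σ² = 10/969  (sign -1)
combine: 4πI² = 2145·420/46189·10/969 = 21000/104329
take √, sign +1: I = 0.12656167
No selection rule forces the value: the integral is nonzero (none).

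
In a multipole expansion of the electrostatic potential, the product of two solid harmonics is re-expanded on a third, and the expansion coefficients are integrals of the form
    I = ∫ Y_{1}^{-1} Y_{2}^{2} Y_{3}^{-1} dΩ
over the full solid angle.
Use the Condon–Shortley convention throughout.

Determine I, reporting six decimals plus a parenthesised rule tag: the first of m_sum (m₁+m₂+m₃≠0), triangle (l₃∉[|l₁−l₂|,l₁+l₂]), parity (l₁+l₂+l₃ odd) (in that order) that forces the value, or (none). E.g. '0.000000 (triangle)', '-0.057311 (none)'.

Rules hold: Σm=0, L=6 even, 1≤3≤3.
N = 3·5·7 = 105
Δ = 0!·2!·4!/7! = 1/105
Racah Σ t=0..0: t=0:+1/4 = 1/4
⇒ 3j(1 2 3; 0 0 0)² = 3/35, sgn -1
Racah Σ t=0..0: t=0:+1/48 = 1/48
⇒ 3j(1 2 3; -1 2 -1)² = 1/105, sgn +1
4πI² = N·(3j₀)²·(3jₘ)² = 3/35
I = -1·√(0.0857143/4π) = -0.08258890
No selection rule forces the value: the integral is nonzero (none).

-0.082589 (none)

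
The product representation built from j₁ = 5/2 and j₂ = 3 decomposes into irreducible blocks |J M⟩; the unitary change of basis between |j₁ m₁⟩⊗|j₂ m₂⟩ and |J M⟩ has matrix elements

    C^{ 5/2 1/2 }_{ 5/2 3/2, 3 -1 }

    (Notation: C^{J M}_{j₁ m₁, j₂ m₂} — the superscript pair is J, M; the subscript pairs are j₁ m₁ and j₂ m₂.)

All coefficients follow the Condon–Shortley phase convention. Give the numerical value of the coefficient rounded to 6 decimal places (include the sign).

triangle: 3!·2!·3!/9! = 72/362880
(j±m)!: 4!·1!·2!·4!·3!·2! = 13824
prefactor² = (2J+1)·Δ·N² = 576/35
  k=0: +1/(0!·3!·1!·2!·1!·1!) = 1/12
  k=1: −1/(1!·2!·0!·1!·2!·2!) = -1/8
Σ = -1/24  ⇒  CG² = 576/35·(-1/24)² = 1/35
CG = −√(1/35) = -0.169031

−√(1/35) ≈ -0.169031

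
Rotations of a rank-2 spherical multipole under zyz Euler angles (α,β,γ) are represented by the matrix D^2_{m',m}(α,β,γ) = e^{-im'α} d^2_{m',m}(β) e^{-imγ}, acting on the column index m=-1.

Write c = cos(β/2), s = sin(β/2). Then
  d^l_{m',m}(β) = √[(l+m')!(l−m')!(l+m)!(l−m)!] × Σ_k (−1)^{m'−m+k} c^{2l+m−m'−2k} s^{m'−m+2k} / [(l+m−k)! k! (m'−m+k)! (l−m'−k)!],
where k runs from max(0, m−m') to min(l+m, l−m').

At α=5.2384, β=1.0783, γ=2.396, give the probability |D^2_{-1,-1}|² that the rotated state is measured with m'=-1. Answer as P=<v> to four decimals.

D^2_{-1,-1}(5.2384,1.0783,2.3960) = e^{-i·-1·5.2384}·d^2_{-1,-1}(1.0783)·e^{-i·-1·2.3960}. Compute d first:
Half-angle: c=0.858145, s=0.513407. N=√(1·6·1·6)=6.000000
Admissible k: 0..1 (factorial args all ≥0)
  k=0: (−1)^0·6.0000/(6)·0.8581^4·0.5134^0 = +0.542305
  k=1: (−1)^1·6.0000/(2)·0.8581^2·0.5134^2 = -0.582326
d^2_{-1,-1}(1.0783) = +0.542305 -0.582326 = -0.040021
|D^2_{-1,-1}|² = |d^2_{-1,-1}(β)|² = (-0.040021)² = 0.001602 (the z-rotation phases have unit modulus)

P=0.0016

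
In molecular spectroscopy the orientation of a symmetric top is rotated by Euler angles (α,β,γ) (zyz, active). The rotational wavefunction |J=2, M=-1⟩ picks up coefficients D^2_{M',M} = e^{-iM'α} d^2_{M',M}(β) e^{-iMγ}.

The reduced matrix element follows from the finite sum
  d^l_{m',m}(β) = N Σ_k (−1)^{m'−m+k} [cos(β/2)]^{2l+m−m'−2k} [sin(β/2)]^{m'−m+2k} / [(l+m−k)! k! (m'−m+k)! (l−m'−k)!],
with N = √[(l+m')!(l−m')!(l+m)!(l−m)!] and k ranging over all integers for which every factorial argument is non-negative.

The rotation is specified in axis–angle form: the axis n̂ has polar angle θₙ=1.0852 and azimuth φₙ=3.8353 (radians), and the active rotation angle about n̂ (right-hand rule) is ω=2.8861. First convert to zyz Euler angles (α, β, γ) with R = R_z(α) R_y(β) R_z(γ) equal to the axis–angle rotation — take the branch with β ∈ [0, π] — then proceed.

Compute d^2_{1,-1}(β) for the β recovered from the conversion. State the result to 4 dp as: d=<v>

Axis–angle → zyz. n̂ = (sinθₙcosφₙ, sinθₙsinφₙ, cosθₙ) = (-0.679996, -0.565476, +0.466736), ω = 2.8861.
R = I cosω + sinω [n̂]ₓ + (1−cosω) n̂n̂ᵀ gives
  R = [-0.057760, +0.638607, -0.767363; +0.874515, -0.338392, -0.347439; -0.481546, -0.691139, -0.538926]
β = atan2(√(R₁₃²+R₂₃²), R₃₃) = 2.139957; α = atan2(R₂₃, R₁₃) mod 2π = 3.566748; γ = atan2(R₃₂, −R₃₁) mod 2π = 5.320926
d^2_{1,-1}(β=2.1400) via the finite sum:
c=cos(2.139957/2)=0.480143, s=sin(2.139957/2)=0.877190; N=√[6·1·1·6]=6.000000
k∈{0,1} keeps every argument non-negative
  k=0: (−1)^2·6.0000/(2)·0.4801^2·0.8772^2 = +0.532169
  k=1: (−1)^3·6.0000/(6)·0.4801^0·0.8772^4 = -0.592073
d^2_{1,-1}(2.1400) = +0.532169 -0.592073 = -0.059904

d=-0.0599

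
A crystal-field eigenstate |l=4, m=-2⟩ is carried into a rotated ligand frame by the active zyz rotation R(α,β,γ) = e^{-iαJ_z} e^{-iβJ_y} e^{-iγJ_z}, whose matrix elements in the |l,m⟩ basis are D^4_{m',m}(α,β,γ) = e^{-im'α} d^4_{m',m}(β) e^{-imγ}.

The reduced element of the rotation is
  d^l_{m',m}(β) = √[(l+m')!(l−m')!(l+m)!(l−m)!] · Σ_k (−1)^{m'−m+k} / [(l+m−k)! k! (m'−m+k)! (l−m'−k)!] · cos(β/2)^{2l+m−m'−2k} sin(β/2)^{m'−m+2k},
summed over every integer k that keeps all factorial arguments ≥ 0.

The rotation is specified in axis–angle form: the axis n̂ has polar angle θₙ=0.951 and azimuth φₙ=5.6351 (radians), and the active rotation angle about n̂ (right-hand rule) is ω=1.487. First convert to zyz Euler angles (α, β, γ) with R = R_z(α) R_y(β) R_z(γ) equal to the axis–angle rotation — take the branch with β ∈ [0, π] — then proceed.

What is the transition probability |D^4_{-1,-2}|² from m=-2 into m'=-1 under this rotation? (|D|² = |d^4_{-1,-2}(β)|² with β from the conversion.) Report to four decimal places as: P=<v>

Axis–angle → zyz. n̂ = (sinθₙcosφₙ, sinθₙsinφₙ, cosθₙ) = (+0.648952, -0.491378, +0.580869), ω = 1.4870.
R = I cosω + sinω [n̂]ₓ + (1−cosω) n̂n̂ᵀ gives
  R = [+0.469588, -0.871022, -0.144248; +0.286640, +0.304942, -0.908211; +0.835060, +0.385138, +0.392867]
β = atan2(√(R₁₃²+R₂₃²), R₃₃) = 1.167049; α = atan2(R₂₃, R₁₃) mod 2π = 4.554878; γ = atan2(R₃₂, −R₃₁) mod 2π = 2.709456
First d^4_{-1,-2}(β=1.1670), then the phase factors e^{-i(-1)α} and e^{-i(-2)γ}:
Half-angle: c=0.834526, s=0.550969. N=√(6·120·2·720)=1018.233765
Admissible k: 0..2 (factorial args all ≥0)
  k=0: (−1)^1·1018.2338/(240)·0.8345^7·0.5510^1 = -0.658934
  k=1: (−1)^2·1018.2338/(48)·0.8345^5·0.5510^3 = +1.436105
  k=2: (−1)^3·1018.2338/(72)·0.8345^3·0.5510^5 = -0.417320
d^4_{-1,-2}(1.1670) = -0.658934 +1.436105 -0.417320 = +0.359851
|D^4_{-1,-2}|² = |d^4_{-1,-2}(β)|² = (+0.359851)² = 0.129493 (the z-rotation phases have unit modulus)

P=0.1295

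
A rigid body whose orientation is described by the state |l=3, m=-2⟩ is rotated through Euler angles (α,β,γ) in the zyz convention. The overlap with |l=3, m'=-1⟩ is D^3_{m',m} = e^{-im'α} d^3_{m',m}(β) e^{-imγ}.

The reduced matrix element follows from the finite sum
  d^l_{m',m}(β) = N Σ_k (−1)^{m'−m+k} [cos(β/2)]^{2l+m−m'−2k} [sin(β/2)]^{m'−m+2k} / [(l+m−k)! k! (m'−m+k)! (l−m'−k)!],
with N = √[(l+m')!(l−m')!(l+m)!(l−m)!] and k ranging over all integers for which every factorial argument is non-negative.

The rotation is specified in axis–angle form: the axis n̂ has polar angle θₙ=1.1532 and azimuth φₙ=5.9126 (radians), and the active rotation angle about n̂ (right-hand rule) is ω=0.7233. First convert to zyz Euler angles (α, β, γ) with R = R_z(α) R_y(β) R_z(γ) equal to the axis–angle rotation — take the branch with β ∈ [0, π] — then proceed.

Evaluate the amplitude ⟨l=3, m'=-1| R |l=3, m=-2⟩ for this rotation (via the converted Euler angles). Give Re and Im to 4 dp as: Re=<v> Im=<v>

Axis–angle → zyz. n̂ = (sinθₙcosφₙ, sinθₙsinφₙ, cosθₙ) = (+0.852016, -0.331039, +0.405565), ω = 0.7233.
R = I cosω + sinω [n̂]ₓ + (1−cosω) n̂n̂ᵀ gives
  R = [+0.931380, -0.339046, -0.132586; +0.197810, +0.777063, -0.597531; +0.305618, +0.530302, +0.790808]
β = atan2(√(R₁₃²+R₂₃²), R₃₃) = 0.658669; α = atan2(R₂₃, R₁₃) mod 2π = 4.494037; γ = atan2(R₃₂, −R₃₁) mod 2π = 2.093615
First d^3_{-1,-2}(β=0.6587), then the phase factors e^{-i(-1)α} and e^{-i(-2)γ}:
Half-angle: c=0.946258, s=0.323413. N=√(2·24·1·120)=75.894664
k: max(0,(-2)−(-1))=0 … min(3+(-2),3−(-1))=1
  k=0: (−1)^1·75.8947/(24)·0.9463^5·0.3234^1 = -0.775899
  k=1: (−1)^2·75.8947/(12)·0.9463^3·0.3234^3 = +0.181272
d^3_{-1,-2}(0.6587) = -0.775899 +0.181272 = -0.594627
D = (-0.216621-0.976256i)·(-0.594627)·(-0.501351-0.865244i) = +0.437702-0.402489i

Re=0.4377 Im=-0.4025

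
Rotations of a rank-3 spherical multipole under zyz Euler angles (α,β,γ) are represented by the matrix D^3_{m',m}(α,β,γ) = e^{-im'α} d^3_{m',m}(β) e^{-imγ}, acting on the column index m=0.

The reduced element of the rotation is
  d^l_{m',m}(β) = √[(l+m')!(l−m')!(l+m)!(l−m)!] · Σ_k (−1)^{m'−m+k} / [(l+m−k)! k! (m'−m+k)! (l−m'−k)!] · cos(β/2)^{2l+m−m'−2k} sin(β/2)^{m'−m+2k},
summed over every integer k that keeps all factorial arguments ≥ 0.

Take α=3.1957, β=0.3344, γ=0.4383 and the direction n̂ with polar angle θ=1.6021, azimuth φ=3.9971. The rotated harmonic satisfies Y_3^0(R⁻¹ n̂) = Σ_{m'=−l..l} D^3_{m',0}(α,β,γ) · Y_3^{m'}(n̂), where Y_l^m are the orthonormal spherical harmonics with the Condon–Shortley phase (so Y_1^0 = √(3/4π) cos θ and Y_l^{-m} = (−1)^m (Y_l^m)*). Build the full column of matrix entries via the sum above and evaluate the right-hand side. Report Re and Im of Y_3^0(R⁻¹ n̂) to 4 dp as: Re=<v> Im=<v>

Need the full column D^3_{m',0} for m'=−3..3 at α=3.1957, β=0.3344, γ=0.4383.
cos(β/2)=0.986055, sin(β/2)=0.166422
d^3_{-3,0}: single k=3 term ⇒ +0.019763;  D = -0.019503-0.003194i
d^3_{-2,0}: k∈[2..3] ⇒ +0.143412 -0.004085 = +0.139327;  D = +0.138512+0.015048i
d^3_{-1,0}: k∈[1..3] ⇒ +0.537411 -0.045925 +0.000436 = +0.491922;  D = -0.491202-0.026604i
d^3_{0,0}: k∈[0..3] ⇒ +0.919191 -0.235650 +0.006713 -0.000021 = +0.690232;  D = +0.690232+0.000000i
d^3_{1,0}: k∈[0..2] ⇒ -0.537411 +0.045925 -0.000436 = -0.491922;  D = +0.491202-0.026604i
d^3_{2,0}: k∈[0..1] ⇒ +0.143412 -0.004085 = +0.139327;  D = +0.138512-0.015048i
d^3_{3,0}: single k=0 term ⇒ -0.019763;  D = +0.019503-0.003194i
Y_3^{m'}(θ=1.6021,φ=3.9971) and Σ D·Y over m':
  (-0.0195-0.0032i)·(+0.3496+0.2266i)  (+0.1385+0.0150i)·(+0.0045+0.0316i)  (-0.4912-0.0266i)·(+0.2108-0.2427i)  (+0.6902+0.0000i)·(+0.0350+0.0000i)  (+0.4912-0.0266i)·(-0.2108-0.2427i)  (+0.1385-0.0150i)·(+0.0045-0.0316i)  (+0.0195-0.0032i)·(-0.3496+0.2266i)
Y_3^0(R⁻¹ n̂) = -0.207771+0.000000i

Re=-0.2078 Im=0.0000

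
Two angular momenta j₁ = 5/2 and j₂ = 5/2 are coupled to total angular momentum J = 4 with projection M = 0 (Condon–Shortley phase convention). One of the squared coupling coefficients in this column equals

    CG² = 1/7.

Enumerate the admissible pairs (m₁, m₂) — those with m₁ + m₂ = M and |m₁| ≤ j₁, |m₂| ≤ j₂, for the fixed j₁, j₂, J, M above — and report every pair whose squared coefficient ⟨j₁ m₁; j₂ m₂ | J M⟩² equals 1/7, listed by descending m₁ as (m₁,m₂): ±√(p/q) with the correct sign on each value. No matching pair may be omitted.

(1/2,-1/2): +√(1/7); (-1/2,1/2): −√(1/7)

Admissible pairs with m₁+m₂ = M = 0: (-5/2,5/2), (-3/2,3/2), (-1/2,1/2), (1/2,-1/2), (3/2,-3/2), (5/2,-5/2)
  (m₁,m₂)=(5/2,-5/2): CG² = 1/28, CG = +√(1/28)
  (m₁,m₂)=(3/2,-3/2): CG² = 9/28, CG = +√(9/28)
  (m₁,m₂)=(1/2,-1/2): CG² = 1/7, CG = +√(1/7)   ← matches the target
  (m₁,m₂)=(-1/2,1/2): CG² = 1/7, CG = −√(1/7)   ← matches the target
  (m₁,m₂)=(-3/2,3/2): CG² = 9/28, CG = −√(9/28)
  (m₁,m₂)=(-5/2,5/2): CG² = 1/28, CG = −√(1/28)
Pairs with CG² = 1/7: (1/2,-1/2): +√(1/7); (-1/2,1/2): −√(1/7)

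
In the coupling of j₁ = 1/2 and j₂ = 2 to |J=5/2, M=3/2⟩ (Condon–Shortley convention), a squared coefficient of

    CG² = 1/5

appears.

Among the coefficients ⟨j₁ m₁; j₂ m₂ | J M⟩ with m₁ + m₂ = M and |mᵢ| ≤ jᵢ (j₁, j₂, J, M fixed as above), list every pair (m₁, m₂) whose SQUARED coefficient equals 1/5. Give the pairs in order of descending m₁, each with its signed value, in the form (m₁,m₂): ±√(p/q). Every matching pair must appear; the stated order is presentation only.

Admissible pairs with m₁+m₂ = M = 3/2: (-1/2,2), (1/2,1)
  (m₁,m₂)=(1/2,1): CG² = 4/5, CG = +√(4/5)
  (m₁,m₂)=(-1/2,2): CG² = 1/5, CG = +√(1/5)   ← matches the target
Pairs with CG² = 1/5: (-1/2,2): +√(1/5)

(-1/2,2): +√(1/5)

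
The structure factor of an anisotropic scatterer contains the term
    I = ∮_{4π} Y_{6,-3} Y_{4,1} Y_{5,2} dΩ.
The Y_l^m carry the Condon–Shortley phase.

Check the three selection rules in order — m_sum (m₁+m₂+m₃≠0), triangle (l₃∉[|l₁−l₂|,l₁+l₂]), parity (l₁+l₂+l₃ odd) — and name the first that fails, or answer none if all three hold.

parity

m₁+m₂+m₃ = -3 + 1 + 2 = 0  ✓
triangle: |6−4|=2 ≤ l₃=5 ≤ 6+4=10  ✓
parity: l₁+l₂+l₃ = 15 is odd  ✗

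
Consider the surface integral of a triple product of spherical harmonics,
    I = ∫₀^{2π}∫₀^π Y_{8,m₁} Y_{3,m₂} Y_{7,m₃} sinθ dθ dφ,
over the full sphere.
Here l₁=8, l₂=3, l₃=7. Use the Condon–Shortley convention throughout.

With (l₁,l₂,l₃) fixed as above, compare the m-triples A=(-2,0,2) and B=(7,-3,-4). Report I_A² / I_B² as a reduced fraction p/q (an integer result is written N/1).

Shared (l₁,l₂,l₃)=(8,3,7): N and (l;000)² cancel in I_A²/I_B².
A: Δ = 4!·12!·2!/19! = 1/5290740; Racah Σ t=1..3: t=1:−1/26127360 t=2:+1/3870720 t=3:−1/7257600 = 43/522547200; ⇒ 3j(8 3 7; -2 0 2)² = 1849/352716, sgn -1
B: Δ = 4!·12!·2!/19! = 1/5290740; Racah Σ t=0..0: t=0:+1/1916006400 = 1/1916006400; ⇒ 3j(8 3 7; 7 -3 -4)² = 15/1292, sgn -1
I_A²/I_B² = (1849/352716)/(15/1292) = 1849/4095

1849/4095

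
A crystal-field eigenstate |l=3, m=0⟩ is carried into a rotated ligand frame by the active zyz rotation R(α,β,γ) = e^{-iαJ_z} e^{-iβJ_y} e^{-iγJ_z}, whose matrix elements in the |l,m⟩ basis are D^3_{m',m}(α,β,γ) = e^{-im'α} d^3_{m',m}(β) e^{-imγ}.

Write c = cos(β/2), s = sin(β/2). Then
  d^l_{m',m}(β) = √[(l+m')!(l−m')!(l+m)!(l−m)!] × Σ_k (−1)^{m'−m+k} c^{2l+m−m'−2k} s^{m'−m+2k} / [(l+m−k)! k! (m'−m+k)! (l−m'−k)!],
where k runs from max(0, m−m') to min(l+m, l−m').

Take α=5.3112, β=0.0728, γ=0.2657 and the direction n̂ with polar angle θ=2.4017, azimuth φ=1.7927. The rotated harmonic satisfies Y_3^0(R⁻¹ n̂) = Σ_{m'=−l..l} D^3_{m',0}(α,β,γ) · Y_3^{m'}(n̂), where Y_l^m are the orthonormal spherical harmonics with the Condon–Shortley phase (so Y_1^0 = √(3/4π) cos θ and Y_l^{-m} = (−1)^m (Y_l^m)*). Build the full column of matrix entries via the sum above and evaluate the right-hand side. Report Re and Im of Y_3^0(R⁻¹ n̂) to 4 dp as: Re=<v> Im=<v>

Need the full column D^3_{m',0} for m'=−3..3 at α=5.3112, β=0.0728, γ=0.2657.
cos(β/2)=0.999338, sin(β/2)=0.036392
d^3_{-3,0}: single k=3 term ⇒ +0.000215;  D = -0.000210-0.000048i
d^3_{-2,0}: k∈[2..3] ⇒ +0.007235 -0.000010 = +0.007225;  D = -0.002634-0.006728i
d^3_{-1,0}: k∈[1..3] ⇒ +0.125648 -0.000500 +0.000000 = +0.125149;  D = +0.070541-0.103374i
d^3_{0,0}: k∈[0..3] ⇒ +0.996032 -0.011888 +0.000016 -0.000000 = +0.984160;  D = +0.984160+0.000000i
d^3_{1,0}: k∈[0..2] ⇒ -0.125648 +0.000500 -0.000000 = -0.125149;  D = -0.070541-0.103374i
d^3_{2,0}: k∈[0..1] ⇒ +0.007235 -0.000010 = +0.007225;  D = -0.002634+0.006728i
d^3_{3,0}: single k=0 term ⇒ -0.000215;  D = +0.000210-0.000048i
Y_3^{m'}(θ=2.4017,φ=1.7927) and Σ D·Y over m':
  (-0.0002-0.0000i)·(+0.0790+0.1006i)  (-0.0026-0.0067i)·(+0.3099-0.1473i)  (+0.0705-0.1034i)·(-0.0828-0.3671i)  (+0.9842+0.0000i)·(+0.0752+0.0000i)  (-0.0705-0.1034i)·(+0.0828-0.3671i)  (-0.0026+0.0067i)·(+0.3099+0.1473i)  (+0.0002-0.0000i)·(-0.0790+0.1006i)
Y_3^0(R⁻¹ n̂) = -0.017233+0.000000i

Re=-0.0172 Im=0.0000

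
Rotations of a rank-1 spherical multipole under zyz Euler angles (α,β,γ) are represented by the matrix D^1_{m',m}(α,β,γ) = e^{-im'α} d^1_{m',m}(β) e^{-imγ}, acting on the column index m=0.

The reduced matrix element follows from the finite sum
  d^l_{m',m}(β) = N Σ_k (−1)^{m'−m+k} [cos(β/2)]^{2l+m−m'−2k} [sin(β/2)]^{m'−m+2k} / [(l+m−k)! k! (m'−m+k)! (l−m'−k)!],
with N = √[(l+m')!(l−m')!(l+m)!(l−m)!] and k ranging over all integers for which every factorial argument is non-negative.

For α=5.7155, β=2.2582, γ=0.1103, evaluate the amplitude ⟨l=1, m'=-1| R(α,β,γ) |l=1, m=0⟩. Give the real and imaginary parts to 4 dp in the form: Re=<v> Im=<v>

Re=0.4608 Im=-0.2939

Split into d^1_{-1,0}(β=2.2582) × two z-phases.
With c≡cos(β/2)=0.427474 and s≡sin(β/2)=0.904028, N=[1·2·1·1]^{1/2}=1.414214
k∈{1} keeps every argument non-negative
  k=1: (−1)^0·1.4142/(1)·0.4275^1·0.9040^1 = +0.546520
d^1_{-1,0}(2.2582) = +0.546520
Phases: e^{-i·(-1)·5.7155}=+0.843148-0.537682i, e^{-i·(0)·0.1103}=+1.000000+0.000000i ⇒ D=+0.460797-0.293854i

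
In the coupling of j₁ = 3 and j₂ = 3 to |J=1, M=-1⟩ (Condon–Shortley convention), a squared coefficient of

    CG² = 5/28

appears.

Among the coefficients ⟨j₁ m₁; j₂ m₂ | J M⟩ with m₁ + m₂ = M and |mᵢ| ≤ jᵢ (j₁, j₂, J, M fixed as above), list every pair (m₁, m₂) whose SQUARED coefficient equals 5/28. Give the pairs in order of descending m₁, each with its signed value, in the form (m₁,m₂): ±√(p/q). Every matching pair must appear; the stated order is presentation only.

Admissible pairs with m₁+m₂ = M = -1: (-3,2), (-2,1), (-1,0), (0,-1), (1,-2), (2,-3)
  (m₁,m₂)=(2,-3): CG² = 3/28, CG = +√(3/28)
  (m₁,m₂)=(1,-2): CG² = 5/28, CG = −√(5/28)   ← matches the target
  (m₁,m₂)=(0,-1): CG² = 3/14, CG = +√(3/14)
  (m₁,m₂)=(-1,0): CG² = 3/14, CG = −√(3/14)
  (m₁,m₂)=(-2,1): CG² = 5/28, CG = +√(5/28)   ← matches the target
  (m₁,m₂)=(-3,2): CG² = 3/28, CG = −√(3/28)
Pairs with CG² = 5/28: (1,-2): −√(5/28); (-2,1): +√(5/28)

(1,-2): −√(5/28); (-2,1): +√(5/28)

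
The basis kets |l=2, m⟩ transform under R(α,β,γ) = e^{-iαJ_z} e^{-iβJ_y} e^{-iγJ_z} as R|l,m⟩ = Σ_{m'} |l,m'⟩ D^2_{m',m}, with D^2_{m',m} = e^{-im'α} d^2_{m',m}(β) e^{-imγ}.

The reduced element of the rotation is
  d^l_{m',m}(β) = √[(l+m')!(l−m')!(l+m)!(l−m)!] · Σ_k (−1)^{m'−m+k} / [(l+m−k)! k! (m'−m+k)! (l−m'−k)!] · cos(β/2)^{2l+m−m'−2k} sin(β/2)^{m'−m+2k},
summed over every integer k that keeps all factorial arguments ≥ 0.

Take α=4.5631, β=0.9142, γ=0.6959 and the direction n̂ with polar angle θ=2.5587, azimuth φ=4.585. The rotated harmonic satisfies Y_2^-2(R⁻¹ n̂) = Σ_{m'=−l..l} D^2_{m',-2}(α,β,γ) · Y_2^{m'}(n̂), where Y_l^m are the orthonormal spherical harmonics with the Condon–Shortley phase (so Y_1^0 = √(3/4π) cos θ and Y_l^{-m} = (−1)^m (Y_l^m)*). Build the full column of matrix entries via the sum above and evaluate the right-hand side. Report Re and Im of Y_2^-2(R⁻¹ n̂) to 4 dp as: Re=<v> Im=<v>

Need the full column D^2_{m',-2} for m'=−2..2 at α=4.5631, β=0.9142, γ=0.6959.
cos(β/2)=0.897336, sin(β/2)=0.441348
d^2_{-2,-2}: single k=0 term ⇒ +0.648367;  D = -0.298006-0.575823i
d^2_{-1,-2}: single k=0 term ⇒ -0.637788;  D = -0.603728+0.205636i
d^2_{0,-2}: single k=0 term ⇒ +0.384191;  D = +0.068402+0.378053i
d^2_{1,-2}: single k=0 term ⇒ -0.154286;  D = +0.154218-0.004583i
d^2_{2,-2}: single k=0 term ⇒ +0.037942;  D = +0.004526-0.037671i
Y_2^{m'}(θ=2.5587,φ=4.585) and Σ D·Y over m':
  (-0.2980-0.5758i)·(-0.1133-0.0295i)  (-0.6037+0.2056i)·(+0.0451-0.3521i)  (+0.0684+0.3781i)·(+0.3441+0.0000i)  (+0.1542-0.0046i)·(-0.0451-0.3521i)  (+0.0045-0.0377i)·(-0.1133+0.0295i)
Y_2^-2(R⁻¹ n̂) = +0.077517+0.376272i

Re=0.0775 Im=0.3763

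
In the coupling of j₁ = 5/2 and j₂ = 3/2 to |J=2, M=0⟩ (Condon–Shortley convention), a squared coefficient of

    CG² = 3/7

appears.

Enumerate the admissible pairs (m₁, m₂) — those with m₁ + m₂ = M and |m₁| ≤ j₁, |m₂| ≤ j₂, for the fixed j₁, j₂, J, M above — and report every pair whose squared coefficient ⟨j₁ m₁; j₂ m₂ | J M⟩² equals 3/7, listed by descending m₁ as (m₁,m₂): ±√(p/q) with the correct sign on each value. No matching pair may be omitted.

(3/2,-3/2): +√(3/7); (-3/2,3/2): +√(3/7)

Admissible pairs with m₁+m₂ = M = 0: (-3/2,3/2), (-1/2,1/2), (1/2,-1/2), (3/2,-3/2)
  (m₁,m₂)=(3/2,-3/2): CG² = 3/7, CG = +√(3/7)   ← matches the target
  (m₁,m₂)=(1/2,-1/2): CG² = 1/14, CG = −√(1/14)
  (m₁,m₂)=(-1/2,1/2): CG² = 1/14, CG = −√(1/14)
  (m₁,m₂)=(-3/2,3/2): CG² = 3/7, CG = +√(3/7)   ← matches the target
Pairs with CG² = 3/7: (3/2,-3/2): +√(3/7); (-3/2,3/2): +√(3/7)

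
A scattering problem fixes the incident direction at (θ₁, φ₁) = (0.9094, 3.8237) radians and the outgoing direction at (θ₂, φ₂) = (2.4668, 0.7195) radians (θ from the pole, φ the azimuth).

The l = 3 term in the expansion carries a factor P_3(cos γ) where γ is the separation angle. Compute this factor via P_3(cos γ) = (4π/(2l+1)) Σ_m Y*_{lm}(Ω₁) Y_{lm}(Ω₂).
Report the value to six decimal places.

-0.839284

Term-by-term m-sum for l=3 (normalisation 4π/7 = 1.795196):
  term(m=-3) = -0.020727+0.002335i   from Y*(Ω₁)=+0.093865-0.182285i, Y(Ω₂)=-0.056405-0.084663i
  term(m=-2) = -0.121410+0.009097i   from Y*(Ω₁)=+0.080181+0.382593i, Y(Ω₂)=-0.040930+0.308755i
  term(m=-1) = -0.093426+0.003495i   from Y*(Ω₁)=-0.175465-0.142504i, Y(Ω₂)=+0.311085-0.272567i
  term(m=+0) = +0.003610+0.000000i   from Y*(Ω₁)=-0.255267-0.000000i, Y(Ω₂)=-0.014141+0.000000i
  term(m=+1) = -0.093426-0.003495i   from Y*(Ω₁)=+0.175465-0.142504i, Y(Ω₂)=-0.311085-0.272567i
  term(m=+2) = -0.121410-0.009097i   from Y*(Ω₁)=+0.080181-0.382593i, Y(Ω₂)=-0.040930-0.308755i
  term(m=+3) = -0.020727-0.002335i   from Y*(Ω₁)=-0.093865-0.182285i, Y(Ω₂)=+0.056405-0.084663i
Total Σ_m = -0.467517+0.000000i. Multiply by 1.795196: -0.839284+0.000000i. P_3(cos γ) = -0.839284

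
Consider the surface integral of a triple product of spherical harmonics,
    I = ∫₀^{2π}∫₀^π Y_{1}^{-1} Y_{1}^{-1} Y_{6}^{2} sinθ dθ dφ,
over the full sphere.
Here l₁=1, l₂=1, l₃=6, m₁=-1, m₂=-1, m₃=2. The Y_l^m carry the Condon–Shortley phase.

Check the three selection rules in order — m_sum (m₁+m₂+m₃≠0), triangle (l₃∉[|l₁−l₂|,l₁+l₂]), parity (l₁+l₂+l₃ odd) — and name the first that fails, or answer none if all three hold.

triangle

azimuthal sum: -1 − 1 + 2 = 0  ✓
l₃ must lie in [0,2]; have l₃=6  ✗
L = 1 + 1 + 6 = 8 (even)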